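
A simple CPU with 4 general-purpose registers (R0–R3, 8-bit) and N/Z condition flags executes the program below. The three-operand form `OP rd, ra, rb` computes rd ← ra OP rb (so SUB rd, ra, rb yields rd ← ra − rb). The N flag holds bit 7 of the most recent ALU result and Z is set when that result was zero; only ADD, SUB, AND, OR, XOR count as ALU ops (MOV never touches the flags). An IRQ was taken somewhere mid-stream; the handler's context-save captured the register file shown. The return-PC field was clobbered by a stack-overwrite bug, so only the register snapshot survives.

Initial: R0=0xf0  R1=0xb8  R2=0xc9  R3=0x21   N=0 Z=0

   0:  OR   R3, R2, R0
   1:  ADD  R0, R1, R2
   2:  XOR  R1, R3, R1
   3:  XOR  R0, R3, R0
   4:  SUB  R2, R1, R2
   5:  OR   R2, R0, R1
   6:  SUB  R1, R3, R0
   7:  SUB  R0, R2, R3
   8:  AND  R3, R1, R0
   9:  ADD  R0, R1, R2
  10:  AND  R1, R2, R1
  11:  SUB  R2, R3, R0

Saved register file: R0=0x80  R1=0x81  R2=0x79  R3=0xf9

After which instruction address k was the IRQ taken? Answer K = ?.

K = 7

after  0: R0=0xf0 R1=0xb8 R2=0xc9 R3=0xf9  N=1 Z=0
after  1: R0=0x81 R1=0xb8 R2=0xc9 R3=0xf9  N=1 Z=0
after  2: R0=0x81 R1=0x41 R2=0xc9 R3=0xf9  N=0 Z=0
after  3: R0=0x78 R1=0x41 R2=0xc9 R3=0xf9  N=0 Z=0
after  4: R0=0x78 R1=0x41 R2=0x78 R3=0xf9  N=0 Z=0
after  5: R0=0x78 R1=0x41 R2=0x79 R3=0xf9  N=0 Z=0
after  6: R0=0x78 R1=0x81 R2=0x79 R3=0xf9  N=1 Z=0
after  7: R0=0x80 R1=0x81 R2=0x79 R3=0xf9  N=1 Z=0
-- IRQ taken; context saved, return-PC = 8 --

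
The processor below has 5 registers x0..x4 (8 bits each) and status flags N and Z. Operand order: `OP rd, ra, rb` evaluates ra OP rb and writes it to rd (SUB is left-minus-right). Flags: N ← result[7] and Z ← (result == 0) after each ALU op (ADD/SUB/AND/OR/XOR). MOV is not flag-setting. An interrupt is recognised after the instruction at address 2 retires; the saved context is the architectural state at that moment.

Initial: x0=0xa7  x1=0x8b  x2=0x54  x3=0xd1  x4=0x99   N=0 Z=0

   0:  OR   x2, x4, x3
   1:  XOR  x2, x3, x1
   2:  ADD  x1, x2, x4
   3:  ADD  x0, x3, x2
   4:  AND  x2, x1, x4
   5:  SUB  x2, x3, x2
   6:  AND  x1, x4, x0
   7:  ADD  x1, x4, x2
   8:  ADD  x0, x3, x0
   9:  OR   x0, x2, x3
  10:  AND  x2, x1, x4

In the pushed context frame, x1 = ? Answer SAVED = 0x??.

SAVED = 0xf3

after  0: x0=0xa7 x1=0x8b x2=0xd9 x3=0xd1 x4=0x99  N=1 Z=0
after  1: x0=0xa7 x1=0x8b x2=0x5a x3=0xd1 x4=0x99  N=0 Z=0
after  2: x0=0xa7 x1=0xf3 x2=0x5a x3=0xd1 x4=0x99  N=1 Z=0
-- IRQ taken; context saved, return-PC = 3 --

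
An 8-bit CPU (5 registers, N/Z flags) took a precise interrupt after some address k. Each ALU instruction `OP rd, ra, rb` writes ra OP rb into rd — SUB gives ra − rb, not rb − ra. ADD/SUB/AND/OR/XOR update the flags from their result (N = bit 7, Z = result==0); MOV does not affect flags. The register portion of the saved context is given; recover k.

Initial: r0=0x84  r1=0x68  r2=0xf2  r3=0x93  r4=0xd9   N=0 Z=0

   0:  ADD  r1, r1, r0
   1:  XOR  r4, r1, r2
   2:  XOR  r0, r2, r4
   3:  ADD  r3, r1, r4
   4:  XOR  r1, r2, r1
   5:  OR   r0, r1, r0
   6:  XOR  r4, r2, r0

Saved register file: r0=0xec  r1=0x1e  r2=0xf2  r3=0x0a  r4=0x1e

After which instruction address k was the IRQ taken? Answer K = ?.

after  0: r0=0x84 r1=0xec r2=0xf2 r3=0x93 r4=0xd9  N=1 Z=0
after  1: r0=0x84 r1=0xec r2=0xf2 r3=0x93 r4=0x1e  N=0 Z=0
after  2: r0=0xec r1=0xec r2=0xf2 r3=0x93 r4=0x1e  N=1 Z=0
after  3: r0=0xec r1=0xec r2=0xf2 r3=0x0a r4=0x1e  N=0 Z=0
after  4: r0=0xec r1=0x1e r2=0xf2 r3=0x0a r4=0x1e  N=0 Z=0
-- IRQ taken; context saved, return-PC = 5 --

K = 4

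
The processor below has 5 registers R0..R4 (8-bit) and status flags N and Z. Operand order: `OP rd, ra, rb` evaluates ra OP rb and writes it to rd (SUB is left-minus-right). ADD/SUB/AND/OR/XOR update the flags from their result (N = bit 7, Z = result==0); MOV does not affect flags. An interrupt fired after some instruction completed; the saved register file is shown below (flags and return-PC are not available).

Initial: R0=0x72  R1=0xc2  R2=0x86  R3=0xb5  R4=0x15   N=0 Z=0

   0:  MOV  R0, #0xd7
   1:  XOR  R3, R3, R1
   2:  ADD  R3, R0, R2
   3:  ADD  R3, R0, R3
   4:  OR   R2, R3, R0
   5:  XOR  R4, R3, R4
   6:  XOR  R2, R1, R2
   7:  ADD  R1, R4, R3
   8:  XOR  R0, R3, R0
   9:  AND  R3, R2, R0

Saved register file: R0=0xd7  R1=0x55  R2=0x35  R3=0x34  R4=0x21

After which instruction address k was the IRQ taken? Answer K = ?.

after  0: R0=0xd7 R1=0xc2 R2=0x86 R3=0xb5 R4=0x15  N=0 Z=0
after  1: R0=0xd7 R1=0xc2 R2=0x86 R3=0x77 R4=0x15  N=0 Z=0
after  2: R0=0xd7 R1=0xc2 R2=0x86 R3=0x5d R4=0x15  N=0 Z=0
after  3: R0=0xd7 R1=0xc2 R2=0x86 R3=0x34 R4=0x15  N=0 Z=0
after  4: R0=0xd7 R1=0xc2 R2=0xf7 R3=0x34 R4=0x15  N=1 Z=0
after  5: R0=0xd7 R1=0xc2 R2=0xf7 R3=0x34 R4=0x21  N=0 Z=0
after  6: R0=0xd7 R1=0xc2 R2=0x35 R3=0x34 R4=0x21  N=0 Z=0
after  7: R0=0xd7 R1=0x55 R2=0x35 R3=0x34 R4=0x21  N=0 Z=0
-- IRQ taken; context saved, return-PC = 8 --

K = 7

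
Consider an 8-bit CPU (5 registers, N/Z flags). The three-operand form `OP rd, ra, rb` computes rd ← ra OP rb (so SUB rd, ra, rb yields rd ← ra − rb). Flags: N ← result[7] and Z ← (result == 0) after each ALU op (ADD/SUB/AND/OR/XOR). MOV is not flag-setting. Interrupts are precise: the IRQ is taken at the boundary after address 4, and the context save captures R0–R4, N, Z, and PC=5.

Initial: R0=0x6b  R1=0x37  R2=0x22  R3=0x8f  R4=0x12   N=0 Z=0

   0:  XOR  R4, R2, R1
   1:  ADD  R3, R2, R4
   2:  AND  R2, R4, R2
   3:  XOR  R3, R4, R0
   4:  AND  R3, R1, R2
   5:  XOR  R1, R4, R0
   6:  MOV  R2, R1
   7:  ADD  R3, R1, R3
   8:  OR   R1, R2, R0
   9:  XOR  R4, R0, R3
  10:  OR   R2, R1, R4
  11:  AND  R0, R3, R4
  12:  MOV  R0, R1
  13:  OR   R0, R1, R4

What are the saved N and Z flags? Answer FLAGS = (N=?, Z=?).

after  0: R0=0x6b R1=0x37 R2=0x22 R3=0x8f R4=0x15  N=0 Z=0
after  1: R0=0x6b R1=0x37 R2=0x22 R3=0x37 R4=0x15  N=0 Z=0
after  2: R0=0x6b R1=0x37 R2=0x00 R3=0x37 R4=0x15  N=0 Z=1
after  3: R0=0x6b R1=0x37 R2=0x00 R3=0x7e R4=0x15  N=0 Z=0
after  4: R0=0x6b R1=0x37 R2=0x00 R3=0x00 R4=0x15  N=0 Z=1
-- IRQ taken; context saved, return-PC = 5 --

FLAGS = (N=0, Z=1)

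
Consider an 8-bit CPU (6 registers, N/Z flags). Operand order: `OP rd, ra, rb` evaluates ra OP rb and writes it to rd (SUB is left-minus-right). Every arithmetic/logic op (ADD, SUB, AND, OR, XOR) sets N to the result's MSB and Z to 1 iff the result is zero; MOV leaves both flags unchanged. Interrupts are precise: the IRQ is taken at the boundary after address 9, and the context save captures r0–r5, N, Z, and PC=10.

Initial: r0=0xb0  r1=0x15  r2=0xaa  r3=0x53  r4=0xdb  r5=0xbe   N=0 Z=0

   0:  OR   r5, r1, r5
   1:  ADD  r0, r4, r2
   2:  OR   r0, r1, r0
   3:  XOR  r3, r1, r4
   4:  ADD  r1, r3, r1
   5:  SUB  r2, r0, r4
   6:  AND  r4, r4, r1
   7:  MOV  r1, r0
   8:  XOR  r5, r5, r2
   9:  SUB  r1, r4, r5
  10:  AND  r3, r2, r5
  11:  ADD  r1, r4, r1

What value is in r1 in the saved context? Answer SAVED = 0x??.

after  0: r0=0xb0 r1=0x15 r2=0xaa r3=0x53 r4=0xdb r5=0xbf  N=1 Z=0
after  1: r0=0x85 r1=0x15 r2=0xaa r3=0x53 r4=0xdb r5=0xbf  N=1 Z=0
after  2: r0=0x95 r1=0x15 r2=0xaa r3=0x53 r4=0xdb r5=0xbf  N=1 Z=0
after  3: r0=0x95 r1=0x15 r2=0xaa r3=0xce r4=0xdb r5=0xbf  N=1 Z=0
after  4: r0=0x95 r1=0xe3 r2=0xaa r3=0xce r4=0xdb r5=0xbf  N=1 Z=0
after  5: r0=0x95 r1=0xe3 r2=0xba r3=0xce r4=0xdb r5=0xbf  N=1 Z=0
after  6: r0=0x95 r1=0xe3 r2=0xba r3=0xce r4=0xc3 r5=0xbf  N=1 Z=0
after  7: r0=0x95 r1=0x95 r2=0xba r3=0xce r4=0xc3 r5=0xbf  N=1 Z=0
after  8: r0=0x95 r1=0x95 r2=0xba r3=0xce r4=0xc3 r5=0x05  N=0 Z=0
after  9: r0=0x95 r1=0xbe r2=0xba r3=0xce r4=0xc3 r5=0x05  N=1 Z=0
-- IRQ taken; context saved, return-PC = 10 --

SAVED = 0xbe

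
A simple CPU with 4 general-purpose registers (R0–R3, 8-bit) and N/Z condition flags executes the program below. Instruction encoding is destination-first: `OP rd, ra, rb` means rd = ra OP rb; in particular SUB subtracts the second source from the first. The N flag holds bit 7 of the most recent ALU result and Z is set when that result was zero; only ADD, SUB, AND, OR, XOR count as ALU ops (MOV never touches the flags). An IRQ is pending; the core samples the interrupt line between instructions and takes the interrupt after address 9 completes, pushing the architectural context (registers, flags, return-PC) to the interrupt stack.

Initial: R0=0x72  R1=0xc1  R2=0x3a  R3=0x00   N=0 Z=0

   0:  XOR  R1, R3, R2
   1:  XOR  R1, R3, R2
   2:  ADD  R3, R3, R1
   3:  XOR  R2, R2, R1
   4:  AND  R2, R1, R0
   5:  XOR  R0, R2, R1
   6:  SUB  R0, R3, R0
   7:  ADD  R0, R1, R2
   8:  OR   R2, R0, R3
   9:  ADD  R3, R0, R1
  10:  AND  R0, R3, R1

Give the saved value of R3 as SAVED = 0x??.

SAVED = 0xa6

after  0: R0=0x72 R1=0x3a R2=0x3a R3=0x00  N=0 Z=0
after  1: R0=0x72 R1=0x3a R2=0x3a R3=0x00  N=0 Z=0
after  2: R0=0x72 R1=0x3a R2=0x3a R3=0x3a  N=0 Z=0
after  3: R0=0x72 R1=0x3a R2=0x00 R3=0x3a  N=0 Z=1
after  4: R0=0x72 R1=0x3a R2=0x32 R3=0x3a  N=0 Z=0
after  5: R0=0x08 R1=0x3a R2=0x32 R3=0x3a  N=0 Z=0
after  6: R0=0x32 R1=0x3a R2=0x32 R3=0x3a  N=0 Z=0
after  7: R0=0x6c R1=0x3a R2=0x32 R3=0x3a  N=0 Z=0
after  8: R0=0x6c R1=0x3a R2=0x7e R3=0x3a  N=0 Z=0
after  9: R0=0x6c R1=0x3a R2=0x7e R3=0xa6  N=1 Z=0
-- IRQ taken; context saved, return-PC = 10 --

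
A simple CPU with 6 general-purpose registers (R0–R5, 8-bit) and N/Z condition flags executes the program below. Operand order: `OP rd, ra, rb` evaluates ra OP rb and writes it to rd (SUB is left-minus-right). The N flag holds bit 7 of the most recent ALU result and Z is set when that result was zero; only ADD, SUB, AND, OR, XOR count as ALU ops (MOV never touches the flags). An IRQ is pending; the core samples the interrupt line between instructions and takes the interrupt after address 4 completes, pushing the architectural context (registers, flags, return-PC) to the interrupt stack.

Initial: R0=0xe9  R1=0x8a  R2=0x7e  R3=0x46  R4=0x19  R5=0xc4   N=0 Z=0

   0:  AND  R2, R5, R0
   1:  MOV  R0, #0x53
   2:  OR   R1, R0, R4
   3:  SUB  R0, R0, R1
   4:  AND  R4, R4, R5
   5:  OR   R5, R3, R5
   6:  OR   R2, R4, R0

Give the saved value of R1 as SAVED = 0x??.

SAVED = 0x5b

after  0: R0=0xe9 R1=0x8a R2=0xc0 R3=0x46 R4=0x19 R5=0xc4  N=1 Z=0
after  1: R0=0x53 R1=0x8a R2=0xc0 R3=0x46 R4=0x19 R5=0xc4  N=1 Z=0
after  2: R0=0x53 R1=0x5b R2=0xc0 R3=0x46 R4=0x19 R5=0xc4  N=0 Z=0
after  3: R0=0xf8 R1=0x5b R2=0xc0 R3=0x46 R4=0x19 R5=0xc4  N=1 Z=0
after  4: R0=0xf8 R1=0x5b R2=0xc0 R3=0x46 R4=0x00 R5=0xc4  N=0 Z=1
-- IRQ taken; context saved, return-PC = 5 --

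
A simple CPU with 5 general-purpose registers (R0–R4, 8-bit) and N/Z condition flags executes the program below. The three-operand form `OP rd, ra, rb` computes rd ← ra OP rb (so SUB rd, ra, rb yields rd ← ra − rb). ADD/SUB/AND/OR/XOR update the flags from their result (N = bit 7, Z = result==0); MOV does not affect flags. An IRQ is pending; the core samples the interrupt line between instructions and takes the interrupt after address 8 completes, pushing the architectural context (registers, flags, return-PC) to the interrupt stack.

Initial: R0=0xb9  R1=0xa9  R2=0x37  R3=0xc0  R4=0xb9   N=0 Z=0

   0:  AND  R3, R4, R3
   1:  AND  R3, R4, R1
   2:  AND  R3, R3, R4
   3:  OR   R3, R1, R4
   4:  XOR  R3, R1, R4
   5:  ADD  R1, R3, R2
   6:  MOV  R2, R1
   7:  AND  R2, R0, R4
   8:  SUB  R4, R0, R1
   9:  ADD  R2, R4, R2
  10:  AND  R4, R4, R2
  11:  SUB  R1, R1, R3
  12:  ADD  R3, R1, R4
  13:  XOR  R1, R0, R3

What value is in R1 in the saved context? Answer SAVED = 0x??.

after  0: R0=0xb9 R1=0xa9 R2=0x37 R3=0x80 R4=0xb9  N=1 Z=0
after  1: R0=0xb9 R1=0xa9 R2=0x37 R3=0xa9 R4=0xb9  N=1 Z=0
after  2: R0=0xb9 R1=0xa9 R2=0x37 R3=0xa9 R4=0xb9  N=1 Z=0
after  3: R0=0xb9 R1=0xa9 R2=0x37 R3=0xb9 R4=0xb9  N=1 Z=0
after  4: R0=0xb9 R1=0xa9 R2=0x37 R3=0x10 R4=0xb9  N=0 Z=0
after  5: R0=0xb9 R1=0x47 R2=0x37 R3=0x10 R4=0xb9  N=0 Z=0
after  6: R0=0xb9 R1=0x47 R2=0x47 R3=0x10 R4=0xb9  N=0 Z=0
after  7: R0=0xb9 R1=0x47 R2=0xb9 R3=0x10 R4=0xb9  N=1 Z=0
after  8: R0=0xb9 R1=0x47 R2=0xb9 R3=0x10 R4=0x72  N=0 Z=0
-- IRQ taken; context saved, return-PC = 9 --

SAVED = 0x47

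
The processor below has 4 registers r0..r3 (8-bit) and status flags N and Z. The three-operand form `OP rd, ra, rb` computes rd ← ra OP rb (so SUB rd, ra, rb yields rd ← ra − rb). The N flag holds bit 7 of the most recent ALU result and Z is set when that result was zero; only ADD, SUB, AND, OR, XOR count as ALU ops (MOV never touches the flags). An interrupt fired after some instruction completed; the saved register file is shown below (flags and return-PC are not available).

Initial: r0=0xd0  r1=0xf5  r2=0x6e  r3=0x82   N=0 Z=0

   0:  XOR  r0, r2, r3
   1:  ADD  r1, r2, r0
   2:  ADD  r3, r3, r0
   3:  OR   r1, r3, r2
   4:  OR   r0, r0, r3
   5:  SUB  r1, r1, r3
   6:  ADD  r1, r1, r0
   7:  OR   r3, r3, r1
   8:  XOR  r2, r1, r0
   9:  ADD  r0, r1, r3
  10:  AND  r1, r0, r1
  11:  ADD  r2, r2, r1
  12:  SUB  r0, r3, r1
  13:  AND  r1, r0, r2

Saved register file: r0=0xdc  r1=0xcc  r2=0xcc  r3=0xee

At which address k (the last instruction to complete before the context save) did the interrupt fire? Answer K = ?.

K = 11

after  0: r0=0xec r1=0xf5 r2=0x6e r3=0x82  N=1 Z=0
after  1: r0=0xec r1=0x5a r2=0x6e r3=0x82  N=0 Z=0
after  2: r0=0xec r1=0x5a r2=0x6e r3=0x6e  N=0 Z=0
after  3: r0=0xec r1=0x6e r2=0x6e r3=0x6e  N=0 Z=0
after  4: r0=0xee r1=0x6e r2=0x6e r3=0x6e  N=1 Z=0
after  5: r0=0xee r1=0x00 r2=0x6e r3=0x6e  N=0 Z=1
after  6: r0=0xee r1=0xee r2=0x6e r3=0x6e  N=1 Z=0
after  7: r0=0xee r1=0xee r2=0x6e r3=0xee  N=1 Z=0
after  8: r0=0xee r1=0xee r2=0x00 r3=0xee  N=0 Z=1
after  9: r0=0xdc r1=0xee r2=0x00 r3=0xee  N=1 Z=0
after 10: r0=0xdc r1=0xcc r2=0x00 r3=0xee  N=1 Z=0
after 11: r0=0xdc r1=0xcc r2=0xcc r3=0xee  N=1 Z=0
-- IRQ taken; context saved, return-PC = 12 --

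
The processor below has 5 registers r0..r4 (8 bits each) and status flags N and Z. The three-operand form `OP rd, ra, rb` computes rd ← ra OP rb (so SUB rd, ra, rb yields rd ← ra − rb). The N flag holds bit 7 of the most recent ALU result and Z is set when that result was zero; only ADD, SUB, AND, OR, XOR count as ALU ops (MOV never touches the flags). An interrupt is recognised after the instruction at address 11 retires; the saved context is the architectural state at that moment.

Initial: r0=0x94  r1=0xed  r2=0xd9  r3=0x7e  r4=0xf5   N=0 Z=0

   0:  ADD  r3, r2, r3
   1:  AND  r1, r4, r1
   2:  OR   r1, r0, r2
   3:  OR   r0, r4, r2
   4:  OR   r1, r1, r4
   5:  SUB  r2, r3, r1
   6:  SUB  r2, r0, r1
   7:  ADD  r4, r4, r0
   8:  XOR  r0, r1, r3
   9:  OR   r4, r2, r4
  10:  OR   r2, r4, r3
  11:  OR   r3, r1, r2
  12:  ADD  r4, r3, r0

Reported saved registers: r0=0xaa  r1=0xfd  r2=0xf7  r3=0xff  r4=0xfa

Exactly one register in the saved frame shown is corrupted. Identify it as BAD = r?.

BAD = r4

after  0: r0=0x94 r1=0xed r2=0xd9 r3=0x57 r4=0xf5  N=0 Z=0
after  1: r0=0x94 r1=0xe5 r2=0xd9 r3=0x57 r4=0xf5  N=1 Z=0
after  2: r0=0x94 r1=0xdd r2=0xd9 r3=0x57 r4=0xf5  N=1 Z=0
after  3: r0=0xfd r1=0xdd r2=0xd9 r3=0x57 r4=0xf5  N=1 Z=0
after  4: r0=0xfd r1=0xfd r2=0xd9 r3=0x57 r4=0xf5  N=1 Z=0
after  5: r0=0xfd r1=0xfd r2=0x5a r3=0x57 r4=0xf5  N=0 Z=0
after  6: r0=0xfd r1=0xfd r2=0x00 r3=0x57 r4=0xf5  N=0 Z=1
after  7: r0=0xfd r1=0xfd r2=0x00 r3=0x57 r4=0xf2  N=1 Z=0
after  8: r0=0xaa r1=0xfd r2=0x00 r3=0x57 r4=0xf2  N=1 Z=0
after  9: r0=0xaa r1=0xfd r2=0x00 r3=0x57 r4=0xf2  N=1 Z=0
after 10: r0=0xaa r1=0xfd r2=0xf7 r3=0x57 r4=0xf2  N=1 Z=0
after 11: r0=0xaa r1=0xfd r2=0xf7 r3=0xff r4=0xf2  N=1 Z=0
-- IRQ taken; context saved, return-PC = 12 --
mismatch: r4: reported 0xfa vs actual 0xf2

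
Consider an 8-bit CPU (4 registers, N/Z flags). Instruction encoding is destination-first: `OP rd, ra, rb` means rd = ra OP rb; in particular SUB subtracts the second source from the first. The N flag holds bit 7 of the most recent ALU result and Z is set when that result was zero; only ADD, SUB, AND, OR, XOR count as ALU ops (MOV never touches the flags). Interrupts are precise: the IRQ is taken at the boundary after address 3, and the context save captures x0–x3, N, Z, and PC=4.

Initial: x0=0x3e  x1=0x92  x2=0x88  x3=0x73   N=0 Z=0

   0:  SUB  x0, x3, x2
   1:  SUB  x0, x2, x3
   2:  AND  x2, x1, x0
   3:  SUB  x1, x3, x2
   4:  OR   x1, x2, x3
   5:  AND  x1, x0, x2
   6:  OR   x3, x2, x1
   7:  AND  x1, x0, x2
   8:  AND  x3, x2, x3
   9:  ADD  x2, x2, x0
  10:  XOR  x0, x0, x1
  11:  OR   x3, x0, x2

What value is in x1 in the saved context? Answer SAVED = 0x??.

after  0: x0=0xeb x1=0x92 x2=0x88 x3=0x73  N=1 Z=0
after  1: x0=0x15 x1=0x92 x2=0x88 x3=0x73  N=0 Z=0
after  2: x0=0x15 x1=0x92 x2=0x10 x3=0x73  N=0 Z=0
after  3: x0=0x15 x1=0x63 x2=0x10 x3=0x73  N=0 Z=0
-- IRQ taken; context saved, return-PC = 4 --

SAVED = 0x63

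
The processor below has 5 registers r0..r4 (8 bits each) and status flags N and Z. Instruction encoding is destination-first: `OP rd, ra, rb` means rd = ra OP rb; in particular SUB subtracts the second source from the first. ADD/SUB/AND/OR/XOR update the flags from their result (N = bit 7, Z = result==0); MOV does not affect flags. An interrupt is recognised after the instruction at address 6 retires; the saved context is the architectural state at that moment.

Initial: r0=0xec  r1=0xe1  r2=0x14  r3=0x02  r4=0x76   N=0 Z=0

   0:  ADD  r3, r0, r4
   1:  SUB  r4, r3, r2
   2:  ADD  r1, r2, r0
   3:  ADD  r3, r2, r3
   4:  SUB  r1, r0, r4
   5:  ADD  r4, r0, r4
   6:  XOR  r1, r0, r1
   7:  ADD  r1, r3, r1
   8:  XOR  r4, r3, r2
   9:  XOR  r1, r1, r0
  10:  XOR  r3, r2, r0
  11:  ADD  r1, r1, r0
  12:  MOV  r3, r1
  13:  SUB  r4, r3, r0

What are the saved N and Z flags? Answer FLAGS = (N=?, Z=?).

FLAGS = (N=0, Z=0)

after  0: r0=0xec r1=0xe1 r2=0x14 r3=0x62 r4=0x76  N=0 Z=0
after  1: r0=0xec r1=0xe1 r2=0x14 r3=0x62 r4=0x4e  N=0 Z=0
after  2: r0=0xec r1=0x00 r2=0x14 r3=0x62 r4=0x4e  N=0 Z=1
after  3: r0=0xec r1=0x00 r2=0x14 r3=0x76 r4=0x4e  N=0 Z=0
after  4: r0=0xec r1=0x9e r2=0x14 r3=0x76 r4=0x4e  N=1 Z=0
after  5: r0=0xec r1=0x9e r2=0x14 r3=0x76 r4=0x3a  N=0 Z=0
after  6: r0=0xec r1=0x72 r2=0x14 r3=0x76 r4=0x3a  N=0 Z=0
-- IRQ taken; context saved, return-PC = 7 --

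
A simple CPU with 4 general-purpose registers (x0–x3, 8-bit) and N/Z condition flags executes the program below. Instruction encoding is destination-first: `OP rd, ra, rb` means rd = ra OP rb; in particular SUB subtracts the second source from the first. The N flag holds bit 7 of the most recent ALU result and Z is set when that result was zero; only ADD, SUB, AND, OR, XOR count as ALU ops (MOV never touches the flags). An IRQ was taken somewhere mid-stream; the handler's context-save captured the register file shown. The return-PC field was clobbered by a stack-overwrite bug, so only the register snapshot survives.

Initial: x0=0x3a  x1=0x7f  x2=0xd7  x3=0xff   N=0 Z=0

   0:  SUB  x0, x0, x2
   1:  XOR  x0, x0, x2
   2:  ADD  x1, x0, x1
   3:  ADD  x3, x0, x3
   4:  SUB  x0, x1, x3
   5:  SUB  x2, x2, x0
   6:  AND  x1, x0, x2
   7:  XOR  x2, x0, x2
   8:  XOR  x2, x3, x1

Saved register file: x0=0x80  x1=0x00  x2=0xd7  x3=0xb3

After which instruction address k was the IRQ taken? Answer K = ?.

K = 7

after  0: x0=0x63 x1=0x7f x2=0xd7 x3=0xff  N=0 Z=0
after  1: x0=0xb4 x1=0x7f x2=0xd7 x3=0xff  N=1 Z=0
after  2: x0=0xb4 x1=0x33 x2=0xd7 x3=0xff  N=0 Z=0
after  3: x0=0xb4 x1=0x33 x2=0xd7 x3=0xb3  N=1 Z=0
after  4: x0=0x80 x1=0x33 x2=0xd7 x3=0xb3  N=1 Z=0
after  5: x0=0x80 x1=0x33 x2=0x57 x3=0xb3  N=0 Z=0
after  6: x0=0x80 x1=0x00 x2=0x57 x3=0xb3  N=0 Z=1
after  7: x0=0x80 x1=0x00 x2=0xd7 x3=0xb3  N=1 Z=0
-- IRQ taken; context saved, return-PC = 8 --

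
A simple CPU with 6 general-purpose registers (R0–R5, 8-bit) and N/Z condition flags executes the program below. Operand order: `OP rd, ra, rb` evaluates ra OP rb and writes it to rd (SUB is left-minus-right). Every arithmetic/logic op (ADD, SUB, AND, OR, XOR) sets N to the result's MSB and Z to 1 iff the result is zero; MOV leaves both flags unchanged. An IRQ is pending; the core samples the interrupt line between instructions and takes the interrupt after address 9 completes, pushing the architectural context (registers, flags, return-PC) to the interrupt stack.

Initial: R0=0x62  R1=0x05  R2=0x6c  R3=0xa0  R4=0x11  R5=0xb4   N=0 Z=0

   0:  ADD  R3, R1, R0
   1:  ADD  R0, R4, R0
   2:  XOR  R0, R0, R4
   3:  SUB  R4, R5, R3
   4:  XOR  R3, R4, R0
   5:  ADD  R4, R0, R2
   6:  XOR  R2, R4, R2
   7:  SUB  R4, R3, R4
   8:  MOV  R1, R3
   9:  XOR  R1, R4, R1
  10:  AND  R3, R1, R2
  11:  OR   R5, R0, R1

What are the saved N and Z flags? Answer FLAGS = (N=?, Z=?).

after  0: R0=0x62 R1=0x05 R2=0x6c R3=0x67 R4=0x11 R5=0xb4  N=0 Z=0
after  1: R0=0x73 R1=0x05 R2=0x6c R3=0x67 R4=0x11 R5=0xb4  N=0 Z=0
after  2: R0=0x62 R1=0x05 R2=0x6c R3=0x67 R4=0x11 R5=0xb4  N=0 Z=0
after  3: R0=0x62 R1=0x05 R2=0x6c R3=0x67 R4=0x4d R5=0xb4  N=0 Z=0
after  4: R0=0x62 R1=0x05 R2=0x6c R3=0x2f R4=0x4d R5=0xb4  N=0 Z=0
after  5: R0=0x62 R1=0x05 R2=0x6c R3=0x2f R4=0xce R5=0xb4  N=1 Z=0
after  6: R0=0x62 R1=0x05 R2=0xa2 R3=0x2f R4=0xce R5=0xb4  N=1 Z=0
after  7: R0=0x62 R1=0x05 R2=0xa2 R3=0x2f R4=0x61 R5=0xb4  N=0 Z=0
after  8: R0=0x62 R1=0x2f R2=0xa2 R3=0x2f R4=0x61 R5=0xb4  N=0 Z=0
after  9: R0=0x62 R1=0x4e R2=0xa2 R3=0x2f R4=0x61 R5=0xb4  N=0 Z=0
-- IRQ taken; context saved, return-PC = 10 --

FLAGS = (N=0, Z=0)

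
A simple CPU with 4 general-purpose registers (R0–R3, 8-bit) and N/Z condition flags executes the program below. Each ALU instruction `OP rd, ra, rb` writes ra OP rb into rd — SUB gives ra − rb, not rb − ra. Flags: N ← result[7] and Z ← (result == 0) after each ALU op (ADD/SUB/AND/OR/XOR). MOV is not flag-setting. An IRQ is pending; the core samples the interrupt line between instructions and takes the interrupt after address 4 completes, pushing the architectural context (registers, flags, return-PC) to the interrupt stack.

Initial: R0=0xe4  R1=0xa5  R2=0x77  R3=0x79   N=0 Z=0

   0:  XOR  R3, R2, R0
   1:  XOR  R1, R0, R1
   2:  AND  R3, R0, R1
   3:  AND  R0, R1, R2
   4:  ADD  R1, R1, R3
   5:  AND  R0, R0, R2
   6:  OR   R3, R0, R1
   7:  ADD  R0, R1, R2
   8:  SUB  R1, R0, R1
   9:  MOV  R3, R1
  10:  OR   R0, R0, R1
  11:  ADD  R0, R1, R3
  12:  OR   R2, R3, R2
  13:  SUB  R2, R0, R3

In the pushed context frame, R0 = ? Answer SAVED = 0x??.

after  0: R0=0xe4 R1=0xa5 R2=0x77 R3=0x93  N=1 Z=0
after  1: R0=0xe4 R1=0x41 R2=0x77 R3=0x93  N=0 Z=0
after  2: R0=0xe4 R1=0x41 R2=0x77 R3=0x40  N=0 Z=0
after  3: R0=0x41 R1=0x41 R2=0x77 R3=0x40  N=0 Z=0
after  4: R0=0x41 R1=0x81 R2=0x77 R3=0x40  N=1 Z=0
-- IRQ taken; context saved, return-PC = 5 --

SAVED = 0x41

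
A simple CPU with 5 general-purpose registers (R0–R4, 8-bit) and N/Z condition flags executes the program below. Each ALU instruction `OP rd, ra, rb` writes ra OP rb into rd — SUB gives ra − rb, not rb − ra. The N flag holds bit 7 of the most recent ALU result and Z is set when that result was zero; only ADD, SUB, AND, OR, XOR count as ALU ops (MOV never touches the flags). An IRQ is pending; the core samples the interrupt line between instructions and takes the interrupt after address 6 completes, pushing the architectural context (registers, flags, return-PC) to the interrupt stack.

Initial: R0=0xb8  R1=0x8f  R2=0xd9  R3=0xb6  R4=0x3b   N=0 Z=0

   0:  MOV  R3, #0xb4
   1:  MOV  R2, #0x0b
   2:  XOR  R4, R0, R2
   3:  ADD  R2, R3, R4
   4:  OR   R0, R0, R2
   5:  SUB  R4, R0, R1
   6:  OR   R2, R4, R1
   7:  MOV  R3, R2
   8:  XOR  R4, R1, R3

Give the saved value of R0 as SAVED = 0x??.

SAVED = 0xff

after  0: R0=0xb8 R1=0x8f R2=0xd9 R3=0xb4 R4=0x3b  N=0 Z=0
after  1: R0=0xb8 R1=0x8f R2=0x0b R3=0xb4 R4=0x3b  N=0 Z=0
after  2: R0=0xb8 R1=0x8f R2=0x0b R3=0xb4 R4=0xb3  N=1 Z=0
after  3: R0=0xb8 R1=0x8f R2=0x67 R3=0xb4 R4=0xb3  N=0 Z=0
after  4: R0=0xff R1=0x8f R2=0x67 R3=0xb4 R4=0xb3  N=1 Z=0
after  5: R0=0xff R1=0x8f R2=0x67 R3=0xb4 R4=0x70  N=0 Z=0
after  6: R0=0xff R1=0x8f R2=0xff R3=0xb4 R4=0x70  N=1 Z=0
-- IRQ taken; context saved, return-PC = 7 --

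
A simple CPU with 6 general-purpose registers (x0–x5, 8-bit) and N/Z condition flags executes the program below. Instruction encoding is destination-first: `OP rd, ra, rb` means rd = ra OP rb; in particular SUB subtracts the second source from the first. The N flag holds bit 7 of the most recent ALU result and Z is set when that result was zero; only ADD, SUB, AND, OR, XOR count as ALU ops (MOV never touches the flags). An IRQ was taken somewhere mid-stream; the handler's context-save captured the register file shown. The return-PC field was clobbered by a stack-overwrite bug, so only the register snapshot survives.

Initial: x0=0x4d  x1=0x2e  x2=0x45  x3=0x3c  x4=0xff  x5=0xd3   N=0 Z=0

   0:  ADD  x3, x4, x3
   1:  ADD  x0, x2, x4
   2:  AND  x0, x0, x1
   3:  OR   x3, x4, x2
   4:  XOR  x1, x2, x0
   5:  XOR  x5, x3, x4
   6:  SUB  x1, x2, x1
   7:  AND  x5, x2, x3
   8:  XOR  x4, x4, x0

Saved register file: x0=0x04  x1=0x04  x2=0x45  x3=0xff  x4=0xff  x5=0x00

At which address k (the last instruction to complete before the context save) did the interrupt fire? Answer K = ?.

K = 6

after  0: x0=0x4d x1=0x2e x2=0x45 x3=0x3b x4=0xff x5=0xd3  N=0 Z=0
after  1: x0=0x44 x1=0x2e x2=0x45 x3=0x3b x4=0xff x5=0xd3  N=0 Z=0
after  2: x0=0x04 x1=0x2e x2=0x45 x3=0x3b x4=0xff x5=0xd3  N=0 Z=0
after  3: x0=0x04 x1=0x2e x2=0x45 x3=0xff x4=0xff x5=0xd3  N=1 Z=0
after  4: x0=0x04 x1=0x41 x2=0x45 x3=0xff x4=0xff x5=0xd3  N=0 Z=0
after  5: x0=0x04 x1=0x41 x2=0x45 x3=0xff x4=0xff x5=0x00  N=0 Z=1
after  6: x0=0x04 x1=0x04 x2=0x45 x3=0xff x4=0xff x5=0x00  N=0 Z=0
-- IRQ taken; context saved, return-PC = 7 --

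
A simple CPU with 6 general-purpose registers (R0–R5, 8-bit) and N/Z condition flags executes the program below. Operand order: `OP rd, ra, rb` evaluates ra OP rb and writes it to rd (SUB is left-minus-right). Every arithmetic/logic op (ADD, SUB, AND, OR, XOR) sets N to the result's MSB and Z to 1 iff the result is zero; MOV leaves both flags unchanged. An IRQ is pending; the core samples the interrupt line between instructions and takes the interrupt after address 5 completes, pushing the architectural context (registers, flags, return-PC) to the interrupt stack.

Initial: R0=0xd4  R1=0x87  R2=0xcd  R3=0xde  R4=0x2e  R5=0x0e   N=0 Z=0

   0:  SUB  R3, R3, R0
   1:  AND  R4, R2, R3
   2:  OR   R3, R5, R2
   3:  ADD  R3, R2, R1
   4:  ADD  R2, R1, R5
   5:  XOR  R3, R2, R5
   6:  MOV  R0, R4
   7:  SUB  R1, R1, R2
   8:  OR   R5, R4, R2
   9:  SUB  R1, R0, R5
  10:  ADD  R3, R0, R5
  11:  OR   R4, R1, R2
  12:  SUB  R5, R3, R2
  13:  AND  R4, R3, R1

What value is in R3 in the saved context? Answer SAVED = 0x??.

after  0: R0=0xd4 R1=0x87 R2=0xcd R3=0x0a R4=0x2e R5=0x0e  N=0 Z=0
after  1: R0=0xd4 R1=0x87 R2=0xcd R3=0x0a R4=0x08 R5=0x0e  N=0 Z=0
after  2: R0=0xd4 R1=0x87 R2=0xcd R3=0xcf R4=0x08 R5=0x0e  N=1 Z=0
after  3: R0=0xd4 R1=0x87 R2=0xcd R3=0x54 R4=0x08 R5=0x0e  N=0 Z=0
after  4: R0=0xd4 R1=0x87 R2=0x95 R3=0x54 R4=0x08 R5=0x0e  N=1 Z=0
after  5: R0=0xd4 R1=0x87 R2=0x95 R3=0x9b R4=0x08 R5=0x0e  N=1 Z=0
-- IRQ taken; context saved, return-PC = 6 --

SAVED = 0x9b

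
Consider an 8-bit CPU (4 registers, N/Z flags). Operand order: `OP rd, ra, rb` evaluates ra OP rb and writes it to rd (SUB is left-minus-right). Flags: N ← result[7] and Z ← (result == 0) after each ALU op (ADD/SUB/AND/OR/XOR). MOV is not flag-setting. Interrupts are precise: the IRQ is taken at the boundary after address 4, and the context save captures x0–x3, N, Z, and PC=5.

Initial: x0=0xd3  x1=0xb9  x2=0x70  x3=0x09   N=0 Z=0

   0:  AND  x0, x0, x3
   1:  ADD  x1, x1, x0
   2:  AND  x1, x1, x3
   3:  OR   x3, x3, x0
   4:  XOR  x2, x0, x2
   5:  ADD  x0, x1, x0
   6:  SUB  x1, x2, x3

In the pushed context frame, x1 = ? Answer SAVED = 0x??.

after  0: x0=0x01 x1=0xb9 x2=0x70 x3=0x09  N=0 Z=0
after  1: x0=0x01 x1=0xba x2=0x70 x3=0x09  N=1 Z=0
after  2: x0=0x01 x1=0x08 x2=0x70 x3=0x09  N=0 Z=0
after  3: x0=0x01 x1=0x08 x2=0x70 x3=0x09  N=0 Z=0
after  4: x0=0x01 x1=0x08 x2=0x71 x3=0x09  N=0 Z=0
-- IRQ taken; context saved, return-PC = 5 --

SAVED = 0x08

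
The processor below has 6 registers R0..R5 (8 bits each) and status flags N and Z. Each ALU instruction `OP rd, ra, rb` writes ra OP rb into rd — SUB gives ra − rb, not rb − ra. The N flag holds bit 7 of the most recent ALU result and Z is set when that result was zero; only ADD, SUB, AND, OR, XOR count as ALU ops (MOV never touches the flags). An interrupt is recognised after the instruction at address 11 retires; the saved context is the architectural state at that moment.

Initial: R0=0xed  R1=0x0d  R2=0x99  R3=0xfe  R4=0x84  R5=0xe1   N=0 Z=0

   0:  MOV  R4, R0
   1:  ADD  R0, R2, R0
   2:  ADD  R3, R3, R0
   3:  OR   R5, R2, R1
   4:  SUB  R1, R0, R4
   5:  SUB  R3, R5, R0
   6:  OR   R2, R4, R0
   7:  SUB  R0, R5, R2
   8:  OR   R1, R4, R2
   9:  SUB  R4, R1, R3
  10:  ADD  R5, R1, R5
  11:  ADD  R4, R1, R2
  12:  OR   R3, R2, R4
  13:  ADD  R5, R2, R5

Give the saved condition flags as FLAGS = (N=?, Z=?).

FLAGS = (N=1, Z=0)

after  0: R0=0xed R1=0x0d R2=0x99 R3=0xfe R4=0xed R5=0xe1  N=0 Z=0
after  1: R0=0x86 R1=0x0d R2=0x99 R3=0xfe R4=0xed R5=0xe1  N=1 Z=0
after  2: R0=0x86 R1=0x0d R2=0x99 R3=0x84 R4=0xed R5=0xe1  N=1 Z=0
after  3: R0=0x86 R1=0x0d R2=0x99 R3=0x84 R4=0xed R5=0x9d  N=1 Z=0
after  4: R0=0x86 R1=0x99 R2=0x99 R3=0x84 R4=0xed R5=0x9d  N=1 Z=0
after  5: R0=0x86 R1=0x99 R2=0x99 R3=0x17 R4=0xed R5=0x9d  N=0 Z=0
after  6: R0=0x86 R1=0x99 R2=0xef R3=0x17 R4=0xed R5=0x9d  N=1 Z=0
after  7: R0=0xae R1=0x99 R2=0xef R3=0x17 R4=0xed R5=0x9d  N=1 Z=0
after  8: R0=0xae R1=0xef R2=0xef R3=0x17 R4=0xed R5=0x9d  N=1 Z=0
after  9: R0=0xae R1=0xef R2=0xef R3=0x17 R4=0xd8 R5=0x9d  N=1 Z=0
after 10: R0=0xae R1=0xef R2=0xef R3=0x17 R4=0xd8 R5=0x8c  N=1 Z=0
after 11: R0=0xae R1=0xef R2=0xef R3=0x17 R4=0xde R5=0x8c  N=1 Z=0
-- IRQ taken; context saved, return-PC = 12 --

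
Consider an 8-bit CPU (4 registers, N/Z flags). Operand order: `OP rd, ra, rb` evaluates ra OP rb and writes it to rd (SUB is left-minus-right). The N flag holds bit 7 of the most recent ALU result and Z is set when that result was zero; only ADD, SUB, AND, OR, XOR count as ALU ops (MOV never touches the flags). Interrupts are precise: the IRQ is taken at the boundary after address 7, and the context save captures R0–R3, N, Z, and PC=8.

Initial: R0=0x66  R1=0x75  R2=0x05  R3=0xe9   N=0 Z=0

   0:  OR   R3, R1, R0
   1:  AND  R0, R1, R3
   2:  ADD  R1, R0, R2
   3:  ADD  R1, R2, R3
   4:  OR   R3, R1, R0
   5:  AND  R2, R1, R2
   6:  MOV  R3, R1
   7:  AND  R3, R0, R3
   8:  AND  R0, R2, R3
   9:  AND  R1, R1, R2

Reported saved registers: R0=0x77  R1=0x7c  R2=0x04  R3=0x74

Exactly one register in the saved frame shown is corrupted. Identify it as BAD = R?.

BAD = R0

after  0: R0=0x66 R1=0x75 R2=0x05 R3=0x77  N=0 Z=0
after  1: R0=0x75 R1=0x75 R2=0x05 R3=0x77  N=0 Z=0
after  2: R0=0x75 R1=0x7a R2=0x05 R3=0x77  N=0 Z=0
after  3: R0=0x75 R1=0x7c R2=0x05 R3=0x77  N=0 Z=0
after  4: R0=0x75 R1=0x7c R2=0x05 R3=0x7d  N=0 Z=0
after  5: R0=0x75 R1=0x7c R2=0x04 R3=0x7d  N=0 Z=0
after  6: R0=0x75 R1=0x7c R2=0x04 R3=0x7c  N=0 Z=0
after  7: R0=0x75 R1=0x7c R2=0x04 R3=0x74  N=0 Z=0
-- IRQ taken; context saved, return-PC = 8 --
mismatch: R0: reported 0x77 vs actual 0x75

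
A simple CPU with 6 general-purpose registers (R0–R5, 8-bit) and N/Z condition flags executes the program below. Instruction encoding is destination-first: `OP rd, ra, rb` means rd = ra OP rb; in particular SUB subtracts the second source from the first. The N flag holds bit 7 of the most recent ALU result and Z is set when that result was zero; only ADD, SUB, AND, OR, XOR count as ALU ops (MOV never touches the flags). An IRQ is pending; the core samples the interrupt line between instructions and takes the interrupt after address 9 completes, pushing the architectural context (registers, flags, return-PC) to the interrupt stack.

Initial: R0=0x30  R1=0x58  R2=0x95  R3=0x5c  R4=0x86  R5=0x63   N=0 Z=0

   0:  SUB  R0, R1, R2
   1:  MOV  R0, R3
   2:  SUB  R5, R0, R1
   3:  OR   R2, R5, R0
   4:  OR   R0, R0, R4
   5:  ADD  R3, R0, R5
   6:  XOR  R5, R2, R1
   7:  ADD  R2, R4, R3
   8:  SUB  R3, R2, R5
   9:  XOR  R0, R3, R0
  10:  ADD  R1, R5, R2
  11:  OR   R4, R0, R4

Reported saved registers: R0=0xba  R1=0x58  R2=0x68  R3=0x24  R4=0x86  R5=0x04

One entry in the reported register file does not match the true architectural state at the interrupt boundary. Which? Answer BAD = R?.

BAD = R3

after  0: R0=0xc3 R1=0x58 R2=0x95 R3=0x5c R4=0x86 R5=0x63  N=1 Z=0
after  1: R0=0x5c R1=0x58 R2=0x95 R3=0x5c R4=0x86 R5=0x63  N=1 Z=0
after  2: R0=0x5c R1=0x58 R2=0x95 R3=0x5c R4=0x86 R5=0x04  N=0 Z=0
after  3: R0=0x5c R1=0x58 R2=0x5c R3=0x5c R4=0x86 R5=0x04  N=0 Z=0
after  4: R0=0xde R1=0x58 R2=0x5c R3=0x5c R4=0x86 R5=0x04  N=1 Z=0
after  5: R0=0xde R1=0x58 R2=0x5c R3=0xe2 R4=0x86 R5=0x04  N=1 Z=0
after  6: R0=0xde R1=0x58 R2=0x5c R3=0xe2 R4=0x86 R5=0x04  N=0 Z=0
after  7: R0=0xde R1=0x58 R2=0x68 R3=0xe2 R4=0x86 R5=0x04  N=0 Z=0
after  8: R0=0xde R1=0x58 R2=0x68 R3=0x64 R4=0x86 R5=0x04  N=0 Z=0
after  9: R0=0xba R1=0x58 R2=0x68 R3=0x64 R4=0x86 R5=0x04  N=1 Z=0
-- IRQ taken; context saved, return-PC = 10 --
mismatch: R3: reported 0x24 vs actual 0x64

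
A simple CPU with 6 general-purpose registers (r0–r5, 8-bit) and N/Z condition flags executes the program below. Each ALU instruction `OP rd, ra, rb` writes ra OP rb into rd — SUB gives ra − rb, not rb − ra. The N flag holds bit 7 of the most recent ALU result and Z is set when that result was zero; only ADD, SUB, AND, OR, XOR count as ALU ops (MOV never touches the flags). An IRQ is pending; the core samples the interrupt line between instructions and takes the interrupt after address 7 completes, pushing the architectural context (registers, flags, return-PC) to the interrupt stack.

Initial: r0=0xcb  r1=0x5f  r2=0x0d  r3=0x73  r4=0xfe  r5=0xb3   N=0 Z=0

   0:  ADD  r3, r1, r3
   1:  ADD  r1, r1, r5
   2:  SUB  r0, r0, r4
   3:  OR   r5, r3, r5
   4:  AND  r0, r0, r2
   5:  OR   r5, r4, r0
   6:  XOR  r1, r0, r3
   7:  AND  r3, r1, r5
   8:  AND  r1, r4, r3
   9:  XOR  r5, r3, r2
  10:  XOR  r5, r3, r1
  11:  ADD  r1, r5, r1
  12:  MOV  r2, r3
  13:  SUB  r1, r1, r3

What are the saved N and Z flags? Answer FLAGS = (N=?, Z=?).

after  0: r0=0xcb r1=0x5f r2=0x0d r3=0xd2 r4=0xfe r5=0xb3  N=1 Z=0
after  1: r0=0xcb r1=0x12 r2=0x0d r3=0xd2 r4=0xfe r5=0xb3  N=0 Z=0
after  2: r0=0xcd r1=0x12 r2=0x0d r3=0xd2 r4=0xfe r5=0xb3  N=1 Z=0
after  3: r0=0xcd r1=0x12 r2=0x0d r3=0xd2 r4=0xfe r5=0xf3  N=1 Z=0
after  4: r0=0x0d r1=0x12 r2=0x0d r3=0xd2 r4=0xfe r5=0xf3  N=0 Z=0
after  5: r0=0x0d r1=0x12 r2=0x0d r3=0xd2 r4=0xfe r5=0xff  N=1 Z=0
after  6: r0=0x0d r1=0xdf r2=0x0d r3=0xd2 r4=0xfe r5=0xff  N=1 Z=0
after  7: r0=0x0d r1=0xdf r2=0x0d r3=0xdf r4=0xfe r5=0xff  N=1 Z=0
-- IRQ taken; context saved, return-PC = 8 --

FLAGS = (N=1, Z=0)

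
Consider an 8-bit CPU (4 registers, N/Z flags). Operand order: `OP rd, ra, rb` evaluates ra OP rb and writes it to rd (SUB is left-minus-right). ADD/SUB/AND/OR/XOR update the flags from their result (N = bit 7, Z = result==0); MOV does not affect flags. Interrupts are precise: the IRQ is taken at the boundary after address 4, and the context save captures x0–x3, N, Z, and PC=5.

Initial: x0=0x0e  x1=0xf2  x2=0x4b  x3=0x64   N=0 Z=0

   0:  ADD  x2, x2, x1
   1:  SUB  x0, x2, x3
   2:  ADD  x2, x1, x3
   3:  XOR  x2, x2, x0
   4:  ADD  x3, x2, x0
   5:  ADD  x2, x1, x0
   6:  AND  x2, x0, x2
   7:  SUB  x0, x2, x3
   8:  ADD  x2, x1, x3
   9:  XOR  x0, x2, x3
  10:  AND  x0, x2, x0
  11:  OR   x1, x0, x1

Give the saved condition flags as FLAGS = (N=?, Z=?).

after  0: x0=0x0e x1=0xf2 x2=0x3d x3=0x64  N=0 Z=0
after  1: x0=0xd9 x1=0xf2 x2=0x3d x3=0x64  N=1 Z=0
after  2: x0=0xd9 x1=0xf2 x2=0x56 x3=0x64  N=0 Z=0
after  3: x0=0xd9 x1=0xf2 x2=0x8f x3=0x64  N=1 Z=0
after  4: x0=0xd9 x1=0xf2 x2=0x8f x3=0x68  N=0 Z=0
-- IRQ taken; context saved, return-PC = 5 --

FLAGS = (N=0, Z=0)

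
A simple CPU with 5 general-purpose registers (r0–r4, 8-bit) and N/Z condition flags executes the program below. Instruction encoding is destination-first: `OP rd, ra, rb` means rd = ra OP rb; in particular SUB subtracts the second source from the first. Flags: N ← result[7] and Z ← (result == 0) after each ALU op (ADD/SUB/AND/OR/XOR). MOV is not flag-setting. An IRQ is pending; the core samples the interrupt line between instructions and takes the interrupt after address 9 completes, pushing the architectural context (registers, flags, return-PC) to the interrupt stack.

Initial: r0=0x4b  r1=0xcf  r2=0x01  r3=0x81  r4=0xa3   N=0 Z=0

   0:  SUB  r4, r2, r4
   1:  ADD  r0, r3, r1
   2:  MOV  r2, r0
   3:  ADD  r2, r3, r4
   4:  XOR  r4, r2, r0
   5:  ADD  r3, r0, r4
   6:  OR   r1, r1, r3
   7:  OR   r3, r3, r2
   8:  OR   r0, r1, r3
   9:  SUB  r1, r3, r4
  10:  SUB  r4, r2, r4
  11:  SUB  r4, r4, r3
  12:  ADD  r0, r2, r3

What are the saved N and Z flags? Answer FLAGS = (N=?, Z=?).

FLAGS = (N=0, Z=0)

after  0: r0=0x4b r1=0xcf r2=0x01 r3=0x81 r4=0x5e  N=0 Z=0
after  1: r0=0x50 r1=0xcf r2=0x01 r3=0x81 r4=0x5e  N=0 Z=0
after  2: r0=0x50 r1=0xcf r2=0x50 r3=0x81 r4=0x5e  N=0 Z=0
after  3: r0=0x50 r1=0xcf r2=0xdf r3=0x81 r4=0x5e  N=1 Z=0
after  4: r0=0x50 r1=0xcf r2=0xdf r3=0x81 r4=0x8f  N=1 Z=0
after  5: r0=0x50 r1=0xcf r2=0xdf r3=0xdf r4=0x8f  N=1 Z=0
after  6: r0=0x50 r1=0xdf r2=0xdf r3=0xdf r4=0x8f  N=1 Z=0
after  7: r0=0x50 r1=0xdf r2=0xdf r3=0xdf r4=0x8f  N=1 Z=0
after  8: r0=0xdf r1=0xdf r2=0xdf r3=0xdf r4=0x8f  N=1 Z=0
after  9: r0=0xdf r1=0x50 r2=0xdf r3=0xdf r4=0x8f  N=0 Z=0
-- IRQ taken; context saved, return-PC = 10 --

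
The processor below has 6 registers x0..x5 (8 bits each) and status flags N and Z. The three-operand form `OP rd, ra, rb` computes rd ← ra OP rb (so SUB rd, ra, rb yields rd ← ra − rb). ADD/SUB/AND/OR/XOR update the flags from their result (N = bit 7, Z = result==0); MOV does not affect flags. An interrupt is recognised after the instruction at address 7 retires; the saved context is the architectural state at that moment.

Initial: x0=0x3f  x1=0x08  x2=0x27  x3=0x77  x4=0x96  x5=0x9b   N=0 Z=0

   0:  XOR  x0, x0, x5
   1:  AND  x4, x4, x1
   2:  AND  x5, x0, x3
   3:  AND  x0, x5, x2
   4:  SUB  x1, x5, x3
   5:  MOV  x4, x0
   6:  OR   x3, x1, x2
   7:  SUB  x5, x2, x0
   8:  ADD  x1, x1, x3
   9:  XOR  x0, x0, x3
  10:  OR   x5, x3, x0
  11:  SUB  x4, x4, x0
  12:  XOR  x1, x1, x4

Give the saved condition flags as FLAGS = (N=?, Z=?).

after  0: x0=0xa4 x1=0x08 x2=0x27 x3=0x77 x4=0x96 x5=0x9b  N=1 Z=0
after  1: x0=0xa4 x1=0x08 x2=0x27 x3=0x77 x4=0x00 x5=0x9b  N=0 Z=1
after  2: x0=0xa4 x1=0x08 x2=0x27 x3=0x77 x4=0x00 x5=0x24  N=0 Z=0
after  3: x0=0x24 x1=0x08 x2=0x27 x3=0x77 x4=0x00 x5=0x24  N=0 Z=0
after  4: x0=0x24 x1=0xad x2=0x27 x3=0x77 x4=0x00 x5=0x24  N=1 Z=0
after  5: x0=0x24 x1=0xad x2=0x27 x3=0x77 x4=0x24 x5=0x24  N=1 Z=0
after  6: x0=0x24 x1=0xad x2=0x27 x3=0xaf x4=0x24 x5=0x24  N=1 Z=0
after  7: x0=0x24 x1=0xad x2=0x27 x3=0xaf x4=0x24 x5=0x03  N=0 Z=0
-- IRQ taken; context saved, return-PC = 8 --

FLAGS = (N=0, Z=0)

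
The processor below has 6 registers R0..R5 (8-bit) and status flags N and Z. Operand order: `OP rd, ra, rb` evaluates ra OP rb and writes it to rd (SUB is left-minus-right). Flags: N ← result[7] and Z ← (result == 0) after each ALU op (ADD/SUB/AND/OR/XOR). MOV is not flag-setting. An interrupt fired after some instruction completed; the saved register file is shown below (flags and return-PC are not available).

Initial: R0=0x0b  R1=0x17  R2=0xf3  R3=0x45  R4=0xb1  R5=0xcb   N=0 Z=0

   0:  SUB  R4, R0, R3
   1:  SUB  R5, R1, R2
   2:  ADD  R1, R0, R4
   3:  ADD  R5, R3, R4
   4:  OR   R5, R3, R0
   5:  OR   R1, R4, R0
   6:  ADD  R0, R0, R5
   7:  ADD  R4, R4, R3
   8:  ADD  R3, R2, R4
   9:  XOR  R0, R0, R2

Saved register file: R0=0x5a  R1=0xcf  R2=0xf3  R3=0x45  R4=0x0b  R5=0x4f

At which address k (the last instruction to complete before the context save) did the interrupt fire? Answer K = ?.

after  0: R0=0x0b R1=0x17 R2=0xf3 R3=0x45 R4=0xc6 R5=0xcb  N=1 Z=0
after  1: R0=0x0b R1=0x17 R2=0xf3 R3=0x45 R4=0xc6 R5=0x24  N=0 Z=0
after  2: R0=0x0b R1=0xd1 R2=0xf3 R3=0x45 R4=0xc6 R5=0x24  N=1 Z=0
after  3: R0=0x0b R1=0xd1 R2=0xf3 R3=0x45 R4=0xc6 R5=0x0b  N=0 Z=0
after  4: R0=0x0b R1=0xd1 R2=0xf3 R3=0x45 R4=0xc6 R5=0x4f  N=0 Z=0
after  5: R0=0x0b R1=0xcf R2=0xf3 R3=0x45 R4=0xc6 R5=0x4f  N=1 Z=0
after  6: R0=0x5a R1=0xcf R2=0xf3 R3=0x45 R4=0xc6 R5=0x4f  N=0 Z=0
after  7: R0=0x5a R1=0xcf R2=0xf3 R3=0x45 R4=0x0b R5=0x4f  N=0 Z=0
-- IRQ taken; context saved, return-PC = 8 --

K = 7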